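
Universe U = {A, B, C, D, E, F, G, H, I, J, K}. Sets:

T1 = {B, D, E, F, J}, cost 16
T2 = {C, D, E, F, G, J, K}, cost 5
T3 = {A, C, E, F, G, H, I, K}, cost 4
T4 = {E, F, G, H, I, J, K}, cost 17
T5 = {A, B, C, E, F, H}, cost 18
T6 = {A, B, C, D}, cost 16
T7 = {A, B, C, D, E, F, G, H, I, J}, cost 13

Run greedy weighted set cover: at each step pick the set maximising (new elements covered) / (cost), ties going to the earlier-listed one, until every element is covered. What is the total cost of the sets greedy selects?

Pick 1: T3 adds 8 new (A, C, E, F, G, H, I, K) at cost 4 (ratio 8/4).
Pick 2: T2 adds 2 new (D, J) at cost 5 (ratio 2/5).
Pick 3: T7 adds 1 new (B) at cost 13 (ratio 1/13).
Greedy total cost: 4 + 5 + 13 = 22. (The true optimum is 17, so greedy overshoots here.)

22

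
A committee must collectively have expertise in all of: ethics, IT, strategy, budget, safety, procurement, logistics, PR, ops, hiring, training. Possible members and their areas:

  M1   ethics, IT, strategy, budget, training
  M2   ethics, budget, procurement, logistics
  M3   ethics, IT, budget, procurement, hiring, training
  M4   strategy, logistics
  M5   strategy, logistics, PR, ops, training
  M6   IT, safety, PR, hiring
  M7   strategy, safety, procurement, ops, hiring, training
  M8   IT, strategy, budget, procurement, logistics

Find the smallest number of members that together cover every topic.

M1, M5, M7 together cover {ethics, IT, strategy, budget, safety, procurement, logistics, PR, ops, hiring, training} — every topic.
No 2 of the 8 members cover everything (all 28 pairs fall short), so 3 is minimum.

3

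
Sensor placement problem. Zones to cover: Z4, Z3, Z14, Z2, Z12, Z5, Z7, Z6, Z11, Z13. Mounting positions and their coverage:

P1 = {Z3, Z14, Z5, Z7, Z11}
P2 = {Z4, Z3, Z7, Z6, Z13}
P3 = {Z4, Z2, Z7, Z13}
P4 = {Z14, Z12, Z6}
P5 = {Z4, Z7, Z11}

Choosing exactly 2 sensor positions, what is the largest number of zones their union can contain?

8

Choosing P1, P2 covers {Z4, Z3, Z14, Z5, Z7, Z6, Z11, Z13} — 8 zones.
No choice of 2 sensor positions does better; here Z2, Z12 are left uncovered.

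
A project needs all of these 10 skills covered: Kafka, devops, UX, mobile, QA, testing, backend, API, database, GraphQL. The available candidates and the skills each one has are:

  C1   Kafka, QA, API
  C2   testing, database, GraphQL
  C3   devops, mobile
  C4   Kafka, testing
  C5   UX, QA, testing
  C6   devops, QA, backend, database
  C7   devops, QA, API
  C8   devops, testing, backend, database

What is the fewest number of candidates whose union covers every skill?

C1, C2, C3, C5, C6 together cover {Kafka, devops, UX, mobile, QA, testing, backend, API, database, GraphQL} — every skill.
No 4 of the 8 candidates cover everything (all 70 size-4 selections fall short), so 5 is minimum.

5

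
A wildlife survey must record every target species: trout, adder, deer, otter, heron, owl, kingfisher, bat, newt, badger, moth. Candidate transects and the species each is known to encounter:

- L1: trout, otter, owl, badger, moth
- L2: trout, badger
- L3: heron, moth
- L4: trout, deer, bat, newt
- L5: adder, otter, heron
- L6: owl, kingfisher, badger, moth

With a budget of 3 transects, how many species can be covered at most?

Choosing L4, L5, L6 covers {trout, adder, deer, otter, heron, owl, kingfisher, bat, newt, badger, moth} — 11 species.
That is all 11 species.

11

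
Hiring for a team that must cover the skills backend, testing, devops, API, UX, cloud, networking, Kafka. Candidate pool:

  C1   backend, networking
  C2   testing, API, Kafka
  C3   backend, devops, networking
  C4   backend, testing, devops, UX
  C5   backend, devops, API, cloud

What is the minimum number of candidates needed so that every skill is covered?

4

C1, C2, C4, C5 together cover {backend, testing, devops, API, UX, cloud, networking, Kafka} — every skill.
No 3 of the 5 candidates cover everything (all 10 triples fall short), so 4 is minimum.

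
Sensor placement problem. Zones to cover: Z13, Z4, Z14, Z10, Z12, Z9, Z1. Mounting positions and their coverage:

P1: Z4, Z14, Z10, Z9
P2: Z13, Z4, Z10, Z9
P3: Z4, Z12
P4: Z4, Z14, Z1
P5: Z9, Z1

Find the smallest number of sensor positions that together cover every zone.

3

P2, P3, P4 together cover {Z13, Z4, Z14, Z10, Z12, Z9, Z1} — every zone.
No 2 of the 5 sensor positions cover everything (all 10 pairs fall short), so 3 is minimum.
Greedy (largest uncovered first) would take P1, P2, P3, P4 — 4 sensor positions — but 3 suffice.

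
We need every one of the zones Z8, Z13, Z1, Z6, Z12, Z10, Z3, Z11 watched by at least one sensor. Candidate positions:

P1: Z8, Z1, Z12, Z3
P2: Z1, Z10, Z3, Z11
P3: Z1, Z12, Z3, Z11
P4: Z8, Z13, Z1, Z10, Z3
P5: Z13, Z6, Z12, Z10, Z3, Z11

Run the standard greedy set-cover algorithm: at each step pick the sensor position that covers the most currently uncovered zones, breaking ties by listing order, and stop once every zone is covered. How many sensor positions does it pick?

Pick 1: P5 covers 6 new zones (Z13, Z6, Z12, Z10, Z3, Z11).
Pick 2: P1 covers 2 new zones (Z8, Z1).
Greedy uses 2 sensor positions.

2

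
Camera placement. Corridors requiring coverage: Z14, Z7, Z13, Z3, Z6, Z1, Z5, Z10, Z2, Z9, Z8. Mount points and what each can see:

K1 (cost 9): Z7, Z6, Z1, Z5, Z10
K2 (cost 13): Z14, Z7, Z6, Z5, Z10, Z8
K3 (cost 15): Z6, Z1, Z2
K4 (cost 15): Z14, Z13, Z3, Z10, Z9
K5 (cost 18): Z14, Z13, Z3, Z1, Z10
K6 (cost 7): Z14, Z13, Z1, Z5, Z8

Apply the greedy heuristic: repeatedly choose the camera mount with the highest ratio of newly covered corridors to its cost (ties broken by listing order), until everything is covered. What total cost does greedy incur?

Pick 1: K6 adds 5 new (Z14, Z13, Z1, Z5, Z8) at cost 7 (ratio 5/7).
Pick 2: K1 adds 3 new (Z7, Z6, Z10) at cost 9 (ratio 3/9).
Pick 3: K4 adds 2 new (Z3, Z9) at cost 15 (ratio 2/15).
Pick 4: K3 adds 1 new (Z2) at cost 15 (ratio 1/15).
Greedy total cost: 7 + 9 + 15 + 15 = 46. (The true optimum is 43, so greedy overshoots here.)

46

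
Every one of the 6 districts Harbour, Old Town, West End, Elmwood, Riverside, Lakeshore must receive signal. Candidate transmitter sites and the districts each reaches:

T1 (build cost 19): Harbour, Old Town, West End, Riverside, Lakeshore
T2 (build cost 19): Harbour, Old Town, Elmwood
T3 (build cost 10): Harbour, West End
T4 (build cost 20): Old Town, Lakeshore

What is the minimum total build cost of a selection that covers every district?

T1, T2 cover every district at build cost 19 + 19 = 38.
Any cover uses at least 2 transmitter sites; among all covering selections none totals below 38.

38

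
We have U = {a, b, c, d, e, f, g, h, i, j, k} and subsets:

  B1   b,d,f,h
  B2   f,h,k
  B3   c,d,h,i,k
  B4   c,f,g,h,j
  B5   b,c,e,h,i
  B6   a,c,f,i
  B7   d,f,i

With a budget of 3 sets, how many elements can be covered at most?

Choosing B3, B4, B5 covers {b, c, d, e, f, g, h, i, j, k} — 10 elements.
No choice of 3 sets does better; here a is left uncovered.

10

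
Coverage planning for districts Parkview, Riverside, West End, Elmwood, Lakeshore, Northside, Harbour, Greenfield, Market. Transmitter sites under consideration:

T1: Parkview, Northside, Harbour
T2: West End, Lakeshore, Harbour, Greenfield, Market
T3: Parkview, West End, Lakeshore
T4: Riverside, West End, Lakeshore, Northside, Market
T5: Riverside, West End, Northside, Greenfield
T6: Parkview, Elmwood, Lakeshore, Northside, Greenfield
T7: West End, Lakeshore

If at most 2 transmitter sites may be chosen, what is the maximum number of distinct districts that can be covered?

Choosing T2, T6 covers {Parkview, West End, Elmwood, Lakeshore, Northside, Harbour, Greenfield, Market} — 8 districts.
No choice of 2 transmitter sites does better; here Riverside is left uncovered.

8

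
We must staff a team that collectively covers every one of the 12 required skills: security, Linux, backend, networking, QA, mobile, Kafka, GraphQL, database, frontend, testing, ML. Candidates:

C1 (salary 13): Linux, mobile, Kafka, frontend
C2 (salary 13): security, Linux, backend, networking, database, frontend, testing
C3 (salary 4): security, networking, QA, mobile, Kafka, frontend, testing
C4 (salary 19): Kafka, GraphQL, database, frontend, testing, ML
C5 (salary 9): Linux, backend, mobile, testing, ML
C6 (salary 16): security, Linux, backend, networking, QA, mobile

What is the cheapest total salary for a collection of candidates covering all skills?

C3, C4, C5 cover every skill at salary 4 + 19 + 9 = 32.
Any cover uses at least 2 candidates; among all covering selections none totals below 32.

32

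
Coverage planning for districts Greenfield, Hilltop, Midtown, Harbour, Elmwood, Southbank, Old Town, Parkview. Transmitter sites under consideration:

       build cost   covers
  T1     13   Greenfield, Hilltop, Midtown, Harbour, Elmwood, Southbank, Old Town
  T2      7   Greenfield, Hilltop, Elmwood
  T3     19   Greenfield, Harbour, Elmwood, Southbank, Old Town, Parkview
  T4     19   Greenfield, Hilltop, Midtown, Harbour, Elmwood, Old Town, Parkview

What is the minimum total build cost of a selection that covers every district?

32

T1, T3 cover every district at build cost 13 + 19 = 32.
Any cover uses at least 2 transmitter sites; among all covering selections none totals below 32.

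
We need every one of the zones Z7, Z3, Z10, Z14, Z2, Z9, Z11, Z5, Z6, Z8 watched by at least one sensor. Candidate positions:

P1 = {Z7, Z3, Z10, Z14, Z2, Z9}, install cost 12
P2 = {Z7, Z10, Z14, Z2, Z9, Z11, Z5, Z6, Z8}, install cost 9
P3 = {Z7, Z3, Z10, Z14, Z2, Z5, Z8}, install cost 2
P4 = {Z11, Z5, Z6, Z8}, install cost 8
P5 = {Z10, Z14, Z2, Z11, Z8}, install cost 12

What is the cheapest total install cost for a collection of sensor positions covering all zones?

P2, P3 cover every zone at install cost 9 + 2 = 11.
Any cover uses at least 2 sensor positions; among all covering selections none totals below 11.

11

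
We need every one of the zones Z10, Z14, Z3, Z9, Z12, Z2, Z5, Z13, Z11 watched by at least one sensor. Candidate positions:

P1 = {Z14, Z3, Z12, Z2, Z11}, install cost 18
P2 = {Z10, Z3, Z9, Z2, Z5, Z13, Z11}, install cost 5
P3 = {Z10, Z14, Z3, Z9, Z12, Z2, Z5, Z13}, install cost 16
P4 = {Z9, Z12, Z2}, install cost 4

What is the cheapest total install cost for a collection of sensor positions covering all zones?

P2, P3 cover every zone at install cost 5 + 16 = 21.
Any cover uses at least 2 sensor positions; among all covering selections none totals below 21.
Greedy by coverage-per-install cost would pick P2, P4, P3 for 25 — worse than the optimum 21.

21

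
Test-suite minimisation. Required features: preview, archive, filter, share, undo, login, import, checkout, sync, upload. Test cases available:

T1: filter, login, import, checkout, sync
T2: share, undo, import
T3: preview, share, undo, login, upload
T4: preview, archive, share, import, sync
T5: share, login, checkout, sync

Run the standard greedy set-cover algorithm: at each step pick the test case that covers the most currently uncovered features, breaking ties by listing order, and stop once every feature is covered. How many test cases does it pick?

3

Pick 1: T1 covers 5 new features (filter, login, import, checkout, sync).
Pick 2: T3 covers 4 new features (preview, share, undo, upload).
Pick 3: T4 covers 1 new features (archive).
Greedy uses 3 test cases.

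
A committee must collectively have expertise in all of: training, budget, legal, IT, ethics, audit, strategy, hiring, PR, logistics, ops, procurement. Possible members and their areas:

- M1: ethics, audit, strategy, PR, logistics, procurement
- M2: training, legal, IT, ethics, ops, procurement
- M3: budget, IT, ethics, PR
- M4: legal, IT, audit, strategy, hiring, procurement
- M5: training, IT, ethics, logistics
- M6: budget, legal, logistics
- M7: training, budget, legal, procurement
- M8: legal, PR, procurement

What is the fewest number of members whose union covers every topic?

M1, M2, M3, M4 together cover {training, budget, legal, IT, ethics, audit, strategy, hiring, PR, logistics, ops, procurement} — every topic.
No 3 of the 8 members cover everything (all 56 triples fall short), so 4 is minimum.

4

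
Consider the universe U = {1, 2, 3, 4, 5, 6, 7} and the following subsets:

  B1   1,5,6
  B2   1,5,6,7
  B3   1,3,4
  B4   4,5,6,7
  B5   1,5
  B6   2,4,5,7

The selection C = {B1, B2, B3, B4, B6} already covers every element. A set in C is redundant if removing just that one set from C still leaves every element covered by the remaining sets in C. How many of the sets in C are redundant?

3

Drop B1: the rest still cover every element — redundant.
Drop B2: the rest still cover every element — redundant.
Drop B3: 3 uncovered — not redundant.
Drop B4: the rest still cover every element — redundant.
Drop B6: 2 uncovered — not redundant.
3 redundant: B1, B2, B4.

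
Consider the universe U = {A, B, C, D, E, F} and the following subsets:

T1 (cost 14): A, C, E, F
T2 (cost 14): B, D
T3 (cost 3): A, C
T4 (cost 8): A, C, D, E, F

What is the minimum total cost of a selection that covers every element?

22

T2, T4 cover every element at cost 14 + 8 = 22.
Any cover uses at least 2 sets; among all covering selections none totals below 22.
Greedy by coverage-per-cost would pick T3, T4, T2 for 25 — worse than the optimum 22.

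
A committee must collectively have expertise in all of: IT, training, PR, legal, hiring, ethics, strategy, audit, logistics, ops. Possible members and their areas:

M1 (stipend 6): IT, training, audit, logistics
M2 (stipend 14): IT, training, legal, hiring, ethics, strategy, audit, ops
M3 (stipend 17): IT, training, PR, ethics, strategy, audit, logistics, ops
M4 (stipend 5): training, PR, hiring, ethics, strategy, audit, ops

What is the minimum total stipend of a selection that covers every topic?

M1, M2, M4 cover every topic at stipend 6 + 14 + 5 = 25.
Any cover uses at least 2 members; among all covering selections none totals below 25.

25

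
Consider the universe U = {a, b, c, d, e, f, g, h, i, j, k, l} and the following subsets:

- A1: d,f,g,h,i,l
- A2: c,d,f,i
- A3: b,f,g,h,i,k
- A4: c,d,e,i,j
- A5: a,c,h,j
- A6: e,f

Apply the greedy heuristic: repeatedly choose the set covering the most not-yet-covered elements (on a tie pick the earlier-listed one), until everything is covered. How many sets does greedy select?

4

Pick 1: A1 covers 6 new elements (d, f, g, h, i, l).
Pick 2: A4 covers 3 new elements (c, e, j).
Pick 3: A3 covers 2 new elements (b, k).
Pick 4: A5 covers 1 new elements (a).
Greedy uses 4 sets.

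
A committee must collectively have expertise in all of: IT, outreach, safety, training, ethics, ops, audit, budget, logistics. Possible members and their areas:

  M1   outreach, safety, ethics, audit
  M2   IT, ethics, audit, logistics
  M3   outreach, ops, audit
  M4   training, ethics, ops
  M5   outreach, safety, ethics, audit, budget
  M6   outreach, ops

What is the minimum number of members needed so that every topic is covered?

3

M2, M4, M5 together cover {IT, outreach, safety, training, ethics, ops, audit, budget, logistics} — every topic.
No 2 of the 6 members cover everything (all 15 pairs fall short), so 3 is minimum.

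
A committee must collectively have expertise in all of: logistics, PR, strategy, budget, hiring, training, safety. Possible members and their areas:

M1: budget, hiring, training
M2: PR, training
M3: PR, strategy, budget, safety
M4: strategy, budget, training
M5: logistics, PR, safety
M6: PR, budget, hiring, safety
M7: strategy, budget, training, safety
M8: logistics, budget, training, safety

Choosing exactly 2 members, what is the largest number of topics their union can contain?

6

Choosing M1, M3 covers {PR, strategy, budget, hiring, training, safety} — 6 topics.
No choice of 2 members does better; here logistics is left uncovered.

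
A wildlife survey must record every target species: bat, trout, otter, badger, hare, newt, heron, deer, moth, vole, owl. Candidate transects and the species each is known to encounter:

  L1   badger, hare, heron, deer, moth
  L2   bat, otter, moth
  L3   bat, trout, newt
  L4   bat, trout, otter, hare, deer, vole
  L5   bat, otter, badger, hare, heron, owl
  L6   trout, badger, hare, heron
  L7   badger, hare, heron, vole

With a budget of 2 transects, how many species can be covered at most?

Choosing L1, L4 covers {bat, trout, otter, badger, hare, heron, deer, moth, vole} — 9 species.
No choice of 2 transects does better; here newt, owl are left uncovered.

9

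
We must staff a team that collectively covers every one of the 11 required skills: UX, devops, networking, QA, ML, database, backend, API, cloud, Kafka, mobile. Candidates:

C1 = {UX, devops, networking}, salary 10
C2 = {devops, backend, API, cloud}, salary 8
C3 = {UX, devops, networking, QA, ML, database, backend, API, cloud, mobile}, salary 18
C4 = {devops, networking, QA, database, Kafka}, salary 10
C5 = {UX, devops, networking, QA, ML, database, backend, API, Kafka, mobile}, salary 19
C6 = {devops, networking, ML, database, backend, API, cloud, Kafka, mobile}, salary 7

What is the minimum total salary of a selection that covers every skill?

C3, C6 cover every skill at salary 18 + 7 = 25.
Any cover uses at least 2 candidates; among all covering selections none totals below 25.

25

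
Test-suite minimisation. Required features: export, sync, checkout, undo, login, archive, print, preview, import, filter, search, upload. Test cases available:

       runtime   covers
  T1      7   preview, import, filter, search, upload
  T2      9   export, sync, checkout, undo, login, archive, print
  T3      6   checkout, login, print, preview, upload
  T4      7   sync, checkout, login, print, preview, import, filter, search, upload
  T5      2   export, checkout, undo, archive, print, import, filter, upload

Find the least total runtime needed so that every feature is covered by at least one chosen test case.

9

T4, T5 cover every feature at runtime 7 + 2 = 9.
Any cover uses at least 2 test cases; among all covering selections none totals below 9.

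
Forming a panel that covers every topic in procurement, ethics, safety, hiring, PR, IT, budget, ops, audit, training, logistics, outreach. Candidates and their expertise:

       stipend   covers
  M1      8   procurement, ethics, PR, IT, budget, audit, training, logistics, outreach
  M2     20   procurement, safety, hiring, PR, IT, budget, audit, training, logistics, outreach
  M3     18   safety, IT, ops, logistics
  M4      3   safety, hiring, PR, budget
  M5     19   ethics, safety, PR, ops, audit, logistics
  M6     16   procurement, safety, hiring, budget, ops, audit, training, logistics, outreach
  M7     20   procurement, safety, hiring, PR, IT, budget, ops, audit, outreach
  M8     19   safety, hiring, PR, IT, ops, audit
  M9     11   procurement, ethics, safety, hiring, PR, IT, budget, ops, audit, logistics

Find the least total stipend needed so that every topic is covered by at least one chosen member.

M1, M9 cover every topic at stipend 8 + 11 = 19.
Any cover uses at least 2 members; among all covering selections none totals below 19.
Greedy by coverage-per-stipend would pick M4, M1, M9 for 22 — worse than the optimum 19.

19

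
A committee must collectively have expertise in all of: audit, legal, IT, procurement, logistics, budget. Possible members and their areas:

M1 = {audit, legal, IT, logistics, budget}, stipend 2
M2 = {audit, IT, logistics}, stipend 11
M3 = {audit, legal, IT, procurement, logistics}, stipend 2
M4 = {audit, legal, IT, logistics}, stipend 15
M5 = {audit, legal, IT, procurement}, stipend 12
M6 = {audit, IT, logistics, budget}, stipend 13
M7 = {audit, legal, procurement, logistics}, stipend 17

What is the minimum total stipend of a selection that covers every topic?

M1, M3 cover every topic at stipend 2 + 2 = 4.
Any cover uses at least 2 members; among all covering selections none totals below 4.

4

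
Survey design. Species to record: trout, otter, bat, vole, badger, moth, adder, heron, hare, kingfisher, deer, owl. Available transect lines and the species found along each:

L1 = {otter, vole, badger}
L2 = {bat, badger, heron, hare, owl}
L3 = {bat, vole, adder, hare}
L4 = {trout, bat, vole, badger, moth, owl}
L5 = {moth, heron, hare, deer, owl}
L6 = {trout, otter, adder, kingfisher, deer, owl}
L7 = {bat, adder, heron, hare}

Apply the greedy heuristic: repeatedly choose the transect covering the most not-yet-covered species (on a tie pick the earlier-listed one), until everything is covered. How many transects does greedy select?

3

Pick 1: L4 covers 6 new species (trout, bat, vole, badger, moth, owl).
Pick 2: L6 covers 4 new species (otter, adder, kingfisher, deer).
Pick 3: L2 covers 2 new species (heron, hare).
Greedy uses 3 transects.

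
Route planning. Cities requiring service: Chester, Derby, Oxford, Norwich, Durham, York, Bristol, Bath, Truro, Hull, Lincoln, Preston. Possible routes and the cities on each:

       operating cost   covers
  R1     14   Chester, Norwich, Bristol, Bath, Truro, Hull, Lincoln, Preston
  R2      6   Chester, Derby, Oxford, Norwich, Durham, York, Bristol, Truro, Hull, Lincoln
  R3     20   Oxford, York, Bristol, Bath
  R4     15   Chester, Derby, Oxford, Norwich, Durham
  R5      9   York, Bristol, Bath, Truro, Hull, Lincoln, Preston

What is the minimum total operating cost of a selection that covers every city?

15

R2, R5 cover every city at operating cost 6 + 9 = 15.
Any cover uses at least 2 routes; among all covering selections none totals below 15.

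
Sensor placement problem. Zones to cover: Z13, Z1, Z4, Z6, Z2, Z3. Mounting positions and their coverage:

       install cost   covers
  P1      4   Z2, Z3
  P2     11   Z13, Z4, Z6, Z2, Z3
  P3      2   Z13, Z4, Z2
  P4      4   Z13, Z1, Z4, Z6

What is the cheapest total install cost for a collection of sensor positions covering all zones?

8

P1, P4 cover every zone at install cost 4 + 4 = 8.
Any cover uses at least 2 sensor positions; among all covering selections none totals below 8.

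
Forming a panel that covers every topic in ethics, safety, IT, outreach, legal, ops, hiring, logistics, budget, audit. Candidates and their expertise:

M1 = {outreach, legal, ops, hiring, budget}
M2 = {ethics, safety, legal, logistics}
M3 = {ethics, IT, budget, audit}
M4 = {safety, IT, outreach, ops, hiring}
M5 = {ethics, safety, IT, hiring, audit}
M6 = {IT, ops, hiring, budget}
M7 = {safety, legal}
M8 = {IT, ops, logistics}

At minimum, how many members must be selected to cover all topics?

3

M1, M2, M3 together cover {ethics, safety, IT, outreach, legal, ops, hiring, logistics, budget, audit} — every topic.
No 2 of the 8 members cover everything (all 28 pairs fall short), so 3 is minimum.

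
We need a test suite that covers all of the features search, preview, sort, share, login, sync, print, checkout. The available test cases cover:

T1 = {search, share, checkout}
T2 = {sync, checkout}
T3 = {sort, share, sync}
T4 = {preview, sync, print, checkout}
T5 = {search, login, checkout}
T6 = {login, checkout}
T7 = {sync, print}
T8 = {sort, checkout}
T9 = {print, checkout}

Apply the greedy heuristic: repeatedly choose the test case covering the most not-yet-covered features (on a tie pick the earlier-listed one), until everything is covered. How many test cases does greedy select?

4

Pick 1: T4 covers 4 new features (preview, sync, print, checkout).
Pick 2: T1 covers 2 new features (search, share).
Pick 3: T3 covers 1 new features (sort).
Pick 4: T5 covers 1 new features (login).
Greedy uses 4 test cases. (The true minimum is 3.)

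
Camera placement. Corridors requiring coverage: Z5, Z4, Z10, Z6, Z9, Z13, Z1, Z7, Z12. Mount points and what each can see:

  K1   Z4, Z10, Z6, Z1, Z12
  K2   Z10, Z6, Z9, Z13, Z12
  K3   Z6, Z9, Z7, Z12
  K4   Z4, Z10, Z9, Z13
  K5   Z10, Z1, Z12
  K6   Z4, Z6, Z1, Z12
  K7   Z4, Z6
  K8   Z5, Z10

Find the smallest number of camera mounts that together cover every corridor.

4

K1, K2, K3, K8 together cover {Z5, Z4, Z10, Z6, Z9, Z13, Z1, Z7, Z12} — every corridor.
No 3 of the 8 camera mounts cover everything (all 56 triples fall short), so 4 is minimum.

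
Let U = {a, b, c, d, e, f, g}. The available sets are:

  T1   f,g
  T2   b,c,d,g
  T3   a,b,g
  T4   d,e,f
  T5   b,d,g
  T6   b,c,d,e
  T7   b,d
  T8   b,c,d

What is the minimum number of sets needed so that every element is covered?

T1, T3, T6 together cover {a, b, c, d, e, f, g} — every element.
No 2 of the 8 sets cover everything (all 28 pairs fall short), so 3 is minimum.

3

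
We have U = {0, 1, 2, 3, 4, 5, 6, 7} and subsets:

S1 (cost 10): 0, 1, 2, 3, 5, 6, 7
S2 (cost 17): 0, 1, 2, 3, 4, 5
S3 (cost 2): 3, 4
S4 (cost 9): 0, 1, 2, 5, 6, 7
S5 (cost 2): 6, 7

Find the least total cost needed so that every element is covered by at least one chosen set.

11

S3, S4 cover every element at cost 2 + 9 = 11.
Any cover uses at least 2 sets; among all covering selections none totals below 11.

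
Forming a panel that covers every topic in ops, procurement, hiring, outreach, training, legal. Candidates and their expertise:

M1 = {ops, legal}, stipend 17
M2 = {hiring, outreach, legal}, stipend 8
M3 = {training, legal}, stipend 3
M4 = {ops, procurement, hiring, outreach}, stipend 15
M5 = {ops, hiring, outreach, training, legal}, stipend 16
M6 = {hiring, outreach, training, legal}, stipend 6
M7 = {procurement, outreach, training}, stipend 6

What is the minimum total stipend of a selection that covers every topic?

M3, M4 cover every topic at stipend 3 + 15 = 18.
Any cover uses at least 2 members; among all covering selections none totals below 18.
Greedy by coverage-per-stipend would pick M3, M6, M7, M4 for 30 — worse than the optimum 18.

18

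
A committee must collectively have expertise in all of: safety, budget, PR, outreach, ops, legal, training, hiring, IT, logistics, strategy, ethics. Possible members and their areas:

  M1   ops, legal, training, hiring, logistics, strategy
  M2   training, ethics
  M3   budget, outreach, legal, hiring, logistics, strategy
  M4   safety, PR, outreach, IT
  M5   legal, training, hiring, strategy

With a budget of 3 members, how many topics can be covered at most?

Choosing M1, M2, M4 covers {safety, PR, outreach, ops, legal, training, hiring, IT, logistics, strategy, ethics} — 11 topics.
No choice of 3 members does better; here budget is left uncovered.

11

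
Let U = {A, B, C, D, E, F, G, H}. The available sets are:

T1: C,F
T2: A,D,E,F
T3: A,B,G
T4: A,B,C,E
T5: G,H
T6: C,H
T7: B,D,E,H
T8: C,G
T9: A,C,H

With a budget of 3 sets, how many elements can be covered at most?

Choosing T1, T3, T7 covers {A, B, C, D, E, F, G, H} — 8 elements.
That is all 8 elements.

8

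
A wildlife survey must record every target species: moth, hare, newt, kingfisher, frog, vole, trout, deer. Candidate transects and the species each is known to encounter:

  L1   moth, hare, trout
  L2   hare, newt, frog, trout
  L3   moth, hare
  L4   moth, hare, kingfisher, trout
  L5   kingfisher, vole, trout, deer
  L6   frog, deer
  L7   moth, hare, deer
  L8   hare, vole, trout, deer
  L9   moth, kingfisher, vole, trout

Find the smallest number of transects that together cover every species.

3

L1, L2, L5 together cover {moth, hare, newt, kingfisher, frog, vole, trout, deer} — every species.
No 2 of the 9 transects cover everything (all 36 pairs fall short), so 3 is minimum.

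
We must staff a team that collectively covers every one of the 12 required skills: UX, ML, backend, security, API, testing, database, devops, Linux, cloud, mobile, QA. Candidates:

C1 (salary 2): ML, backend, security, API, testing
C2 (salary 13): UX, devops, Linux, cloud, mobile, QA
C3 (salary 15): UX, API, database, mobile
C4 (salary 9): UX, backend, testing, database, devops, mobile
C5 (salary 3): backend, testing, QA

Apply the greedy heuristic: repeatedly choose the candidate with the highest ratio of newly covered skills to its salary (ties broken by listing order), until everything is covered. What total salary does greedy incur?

Pick 1: C1 adds 5 new (ML, backend, security, API, testing) at salary 2 (ratio 5/2).
Pick 2: C2 adds 6 new (UX, devops, Linux, cloud, mobile, QA) at salary 13 (ratio 6/13).
Pick 3: C4 adds 1 new (database) at salary 9 (ratio 1/9).
Greedy total salary: 2 + 13 + 9 = 24.

24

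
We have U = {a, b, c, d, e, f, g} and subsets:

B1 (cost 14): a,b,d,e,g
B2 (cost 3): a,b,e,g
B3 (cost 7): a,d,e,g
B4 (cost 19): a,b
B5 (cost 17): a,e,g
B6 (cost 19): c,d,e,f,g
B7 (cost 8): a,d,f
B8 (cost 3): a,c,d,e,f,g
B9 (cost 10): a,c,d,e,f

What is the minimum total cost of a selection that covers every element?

6

B2, B8 cover every element at cost 3 + 3 = 6.
Any cover uses at least 2 sets; among all covering selections none totals below 6.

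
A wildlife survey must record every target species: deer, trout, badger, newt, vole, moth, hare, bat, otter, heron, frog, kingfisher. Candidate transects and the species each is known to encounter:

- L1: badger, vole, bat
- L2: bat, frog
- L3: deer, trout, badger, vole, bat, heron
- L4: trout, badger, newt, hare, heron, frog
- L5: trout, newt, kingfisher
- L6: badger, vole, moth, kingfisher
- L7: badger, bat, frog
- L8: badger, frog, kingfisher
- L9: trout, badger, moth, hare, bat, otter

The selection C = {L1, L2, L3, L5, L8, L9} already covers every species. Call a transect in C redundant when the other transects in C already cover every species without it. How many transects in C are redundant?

Drop L1: the rest still cover every species — redundant.
Drop L2: the rest still cover every species — redundant.
Drop L3: deer, heron uncovered — not redundant.
Drop L5: newt uncovered — not redundant.
Drop L8: the rest still cover every species — redundant.
Drop L9: moth, hare, otter uncovered — not redundant.
3 redundant: L1, L2, L8.

3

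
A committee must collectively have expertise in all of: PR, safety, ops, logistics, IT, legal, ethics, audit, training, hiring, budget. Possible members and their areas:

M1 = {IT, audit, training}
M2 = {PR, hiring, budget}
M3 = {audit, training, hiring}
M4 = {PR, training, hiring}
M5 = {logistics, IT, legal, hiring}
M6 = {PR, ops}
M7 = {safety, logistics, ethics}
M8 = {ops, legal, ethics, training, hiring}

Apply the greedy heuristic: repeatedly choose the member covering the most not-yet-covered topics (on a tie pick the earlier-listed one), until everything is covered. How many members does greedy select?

Pick 1: M8 covers 5 new topics (ops, legal, ethics, training, hiring).
Pick 2: M1 covers 2 new topics (IT, audit).
Pick 3: M2 covers 2 new topics (PR, budget).
Pick 4: M7 covers 2 new topics (safety, logistics).
Greedy uses 4 members.

4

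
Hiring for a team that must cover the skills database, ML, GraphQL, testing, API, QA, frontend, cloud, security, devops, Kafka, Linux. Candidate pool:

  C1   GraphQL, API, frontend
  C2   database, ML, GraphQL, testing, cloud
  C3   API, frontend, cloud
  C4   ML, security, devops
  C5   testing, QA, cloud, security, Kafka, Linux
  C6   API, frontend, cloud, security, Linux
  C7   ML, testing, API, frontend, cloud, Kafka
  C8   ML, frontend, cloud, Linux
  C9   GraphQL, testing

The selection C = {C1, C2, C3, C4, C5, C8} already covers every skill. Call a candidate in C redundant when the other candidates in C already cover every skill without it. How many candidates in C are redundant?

3

Drop C1: the rest still cover every skill — redundant.
Drop C2: database uncovered — not redundant.
Drop C3: the rest still cover every skill — redundant.
Drop C4: devops uncovered — not redundant.
Drop C5: QA, Kafka uncovered — not redundant.
Drop C8: the rest still cover every skill — redundant.
3 redundant: C1, C3, C8.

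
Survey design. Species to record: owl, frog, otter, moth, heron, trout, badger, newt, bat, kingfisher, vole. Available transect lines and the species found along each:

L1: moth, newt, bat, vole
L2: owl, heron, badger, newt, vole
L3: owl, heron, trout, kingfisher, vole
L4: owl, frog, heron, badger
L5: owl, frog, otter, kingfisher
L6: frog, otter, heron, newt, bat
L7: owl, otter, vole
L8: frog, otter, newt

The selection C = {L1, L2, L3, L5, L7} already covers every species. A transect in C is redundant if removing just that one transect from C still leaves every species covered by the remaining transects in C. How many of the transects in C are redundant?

Drop L1: moth, bat uncovered — not redundant.
Drop L2: badger uncovered — not redundant.
Drop L3: trout uncovered — not redundant.
Drop L5: frog uncovered — not redundant.
Drop L7: the rest still cover every species — redundant.
1 redundant: L7.

1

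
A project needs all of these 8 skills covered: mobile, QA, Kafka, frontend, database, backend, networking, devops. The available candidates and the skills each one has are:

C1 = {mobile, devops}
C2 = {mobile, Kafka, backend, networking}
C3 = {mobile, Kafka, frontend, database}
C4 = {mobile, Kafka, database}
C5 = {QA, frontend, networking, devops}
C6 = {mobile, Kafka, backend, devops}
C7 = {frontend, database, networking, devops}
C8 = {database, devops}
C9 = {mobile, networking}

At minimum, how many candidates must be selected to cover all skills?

3

C2, C3, C5 together cover {mobile, QA, Kafka, frontend, database, backend, networking, devops} — every skill.
No 2 of the 9 candidates cover everything (all 36 pairs fall short), so 3 is minimum.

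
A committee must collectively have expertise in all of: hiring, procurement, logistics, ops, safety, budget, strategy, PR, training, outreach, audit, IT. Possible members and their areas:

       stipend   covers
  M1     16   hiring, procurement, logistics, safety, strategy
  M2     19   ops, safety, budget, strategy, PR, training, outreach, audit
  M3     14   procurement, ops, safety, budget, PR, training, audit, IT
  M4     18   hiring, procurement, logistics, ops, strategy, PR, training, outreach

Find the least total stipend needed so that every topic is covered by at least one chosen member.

32

M3, M4 cover every topic at stipend 14 + 18 = 32.
Any cover uses at least 2 members; among all covering selections none totals below 32.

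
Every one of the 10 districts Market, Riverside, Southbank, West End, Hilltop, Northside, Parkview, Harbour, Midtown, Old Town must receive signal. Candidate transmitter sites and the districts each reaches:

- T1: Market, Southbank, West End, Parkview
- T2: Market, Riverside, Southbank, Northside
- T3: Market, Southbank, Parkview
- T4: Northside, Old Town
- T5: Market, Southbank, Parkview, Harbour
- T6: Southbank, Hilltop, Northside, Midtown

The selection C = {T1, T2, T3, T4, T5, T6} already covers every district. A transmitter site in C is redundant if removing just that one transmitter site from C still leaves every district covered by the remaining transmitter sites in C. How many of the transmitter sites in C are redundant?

1

Drop T1: West End uncovered — not redundant.
Drop T2: Riverside uncovered — not redundant.
Drop T3: the rest still cover every district — redundant.
Drop T4: Old Town uncovered — not redundant.
Drop T5: Harbour uncovered — not redundant.
Drop T6: Hilltop, Midtown uncovered — not redundant.
1 redundant: T3.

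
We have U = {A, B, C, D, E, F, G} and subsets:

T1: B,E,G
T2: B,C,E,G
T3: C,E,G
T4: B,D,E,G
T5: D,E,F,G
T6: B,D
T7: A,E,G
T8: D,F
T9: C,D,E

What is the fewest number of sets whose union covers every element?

T2, T5, T7 together cover {A, B, C, D, E, F, G} — every element.
No 2 of the 9 sets cover everything (all 36 pairs fall short), so 3 is minimum.

3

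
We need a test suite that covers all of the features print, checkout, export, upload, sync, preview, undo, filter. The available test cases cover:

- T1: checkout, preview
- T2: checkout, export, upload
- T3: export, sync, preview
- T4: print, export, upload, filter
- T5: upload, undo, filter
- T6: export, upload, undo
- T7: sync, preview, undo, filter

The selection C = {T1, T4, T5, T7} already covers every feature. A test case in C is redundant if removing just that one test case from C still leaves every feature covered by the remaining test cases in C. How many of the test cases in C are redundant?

Drop T1: checkout uncovered — not redundant.
Drop T4: print, export uncovered — not redundant.
Drop T5: the rest still cover every feature — redundant.
Drop T7: sync uncovered — not redundant.
1 redundant: T5.

1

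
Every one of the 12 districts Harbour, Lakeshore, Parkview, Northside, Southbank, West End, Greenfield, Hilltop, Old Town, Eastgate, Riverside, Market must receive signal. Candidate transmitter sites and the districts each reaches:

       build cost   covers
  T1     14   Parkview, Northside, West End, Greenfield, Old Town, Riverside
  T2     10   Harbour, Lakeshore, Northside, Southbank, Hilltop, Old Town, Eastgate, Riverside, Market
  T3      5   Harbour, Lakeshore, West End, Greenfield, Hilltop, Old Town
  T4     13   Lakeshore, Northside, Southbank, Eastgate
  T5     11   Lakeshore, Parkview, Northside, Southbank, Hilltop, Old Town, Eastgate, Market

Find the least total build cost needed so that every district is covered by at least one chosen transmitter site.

T1, T2 cover every district at build cost 14 + 10 = 24.
Any cover uses at least 2 transmitter sites; among all covering selections none totals below 24.

24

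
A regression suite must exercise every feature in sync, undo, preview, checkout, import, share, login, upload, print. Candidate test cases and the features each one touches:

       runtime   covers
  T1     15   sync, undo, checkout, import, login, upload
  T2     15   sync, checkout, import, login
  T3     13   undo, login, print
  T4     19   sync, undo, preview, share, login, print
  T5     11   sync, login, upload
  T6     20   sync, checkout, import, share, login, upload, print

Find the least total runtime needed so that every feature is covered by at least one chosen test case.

T1, T4 cover every feature at runtime 15 + 19 = 34.
Any cover uses at least 2 test cases; among all covering selections none totals below 34.

34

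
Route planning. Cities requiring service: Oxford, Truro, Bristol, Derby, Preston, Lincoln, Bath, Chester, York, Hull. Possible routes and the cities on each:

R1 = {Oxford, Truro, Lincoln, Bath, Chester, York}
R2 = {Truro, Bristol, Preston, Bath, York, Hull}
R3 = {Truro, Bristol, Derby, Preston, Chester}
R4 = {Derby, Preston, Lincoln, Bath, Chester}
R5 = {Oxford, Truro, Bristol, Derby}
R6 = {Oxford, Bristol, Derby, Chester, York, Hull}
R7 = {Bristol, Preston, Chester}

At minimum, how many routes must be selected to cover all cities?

3

R1, R2, R3 together cover {Oxford, Truro, Bristol, Derby, Preston, Lincoln, Bath, Chester, York, Hull} — every city.
No 2 of the 7 routes cover everything (all 21 pairs fall short), so 3 is minimum.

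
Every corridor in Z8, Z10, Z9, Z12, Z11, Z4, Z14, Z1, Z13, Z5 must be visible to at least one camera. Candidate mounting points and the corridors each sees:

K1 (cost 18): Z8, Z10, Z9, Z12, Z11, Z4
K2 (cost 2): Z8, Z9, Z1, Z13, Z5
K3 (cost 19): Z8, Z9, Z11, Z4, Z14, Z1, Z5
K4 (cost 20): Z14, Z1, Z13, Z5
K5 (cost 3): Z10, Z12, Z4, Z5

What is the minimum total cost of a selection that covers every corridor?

K2, K3, K5 cover every corridor at cost 2 + 19 + 3 = 24.
Any cover uses at least 2 camera mounts; among all covering selections none totals below 24.

24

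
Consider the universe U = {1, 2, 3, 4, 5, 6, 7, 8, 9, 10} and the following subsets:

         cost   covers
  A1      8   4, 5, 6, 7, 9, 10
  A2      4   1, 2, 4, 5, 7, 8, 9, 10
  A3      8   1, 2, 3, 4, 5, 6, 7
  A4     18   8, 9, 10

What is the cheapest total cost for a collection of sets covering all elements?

12

A2, A3 cover every element at cost 4 + 8 = 12.
Any cover uses at least 2 sets; among all covering selections none totals below 12.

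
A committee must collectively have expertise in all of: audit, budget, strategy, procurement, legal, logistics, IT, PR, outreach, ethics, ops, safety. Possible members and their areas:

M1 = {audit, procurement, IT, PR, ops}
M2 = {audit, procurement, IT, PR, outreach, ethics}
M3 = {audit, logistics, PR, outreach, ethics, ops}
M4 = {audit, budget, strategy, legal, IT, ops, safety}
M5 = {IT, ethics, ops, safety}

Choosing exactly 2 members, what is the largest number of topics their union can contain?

11

Choosing M2, M4 covers {audit, budget, strategy, procurement, legal, IT, PR, outreach, ethics, ops, safety} — 11 topics.
No choice of 2 members does better; here logistics is left uncovered.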